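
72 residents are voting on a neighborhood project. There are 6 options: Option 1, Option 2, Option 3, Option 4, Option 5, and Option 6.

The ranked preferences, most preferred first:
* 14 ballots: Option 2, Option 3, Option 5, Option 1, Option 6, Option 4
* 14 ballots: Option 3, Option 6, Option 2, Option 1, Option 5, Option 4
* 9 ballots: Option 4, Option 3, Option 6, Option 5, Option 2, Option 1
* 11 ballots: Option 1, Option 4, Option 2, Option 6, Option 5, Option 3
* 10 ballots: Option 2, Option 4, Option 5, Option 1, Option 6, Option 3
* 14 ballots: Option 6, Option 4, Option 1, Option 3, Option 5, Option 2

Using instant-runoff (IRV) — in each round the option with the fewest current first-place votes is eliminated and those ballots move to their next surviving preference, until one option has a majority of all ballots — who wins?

Round 1: Option 1 11, Option 2 24, Option 3 14, Option 4 9, Option 5 0, Option 6 14. Option 5 eliminated.
Round 2: Option 1 11, Option 2 24, Option 3 14, Option 4 9, Option 6 14. Option 4 eliminated.
Round 3: Option 1 11, Option 2 24, Option 3 23, Option 6 14. Option 1 eliminated.
Round 4: Option 2 35, Option 3 23, Option 6 14. Option 6 eliminated.
Round 5: Option 2 35, Option 3 37. Option 3 has a majority (≥37).

Option 3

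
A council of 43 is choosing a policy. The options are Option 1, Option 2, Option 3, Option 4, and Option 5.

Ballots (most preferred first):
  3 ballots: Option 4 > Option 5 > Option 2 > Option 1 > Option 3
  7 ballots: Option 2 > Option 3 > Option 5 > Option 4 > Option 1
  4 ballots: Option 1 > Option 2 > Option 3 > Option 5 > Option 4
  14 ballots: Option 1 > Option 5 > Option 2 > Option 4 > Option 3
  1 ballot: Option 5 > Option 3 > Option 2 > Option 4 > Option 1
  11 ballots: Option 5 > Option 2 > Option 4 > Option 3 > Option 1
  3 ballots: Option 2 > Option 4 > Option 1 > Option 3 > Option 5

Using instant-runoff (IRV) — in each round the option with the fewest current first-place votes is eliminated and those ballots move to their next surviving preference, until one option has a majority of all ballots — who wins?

Round 1: Option 1 18, Option 2 10, Option 3 0, Option 4 3, Option 5 12. Option 3 eliminated.
Round 2: Option 1 18, Option 2 10, Option 4 3, Option 5 12. Option 4 eliminated.
Round 3: Option 1 18, Option 2 10, Option 5 15. Option 2 eliminated.
Round 4: Option 1 21, Option 5 22. Option 5 has a majority (≥22).

Option 5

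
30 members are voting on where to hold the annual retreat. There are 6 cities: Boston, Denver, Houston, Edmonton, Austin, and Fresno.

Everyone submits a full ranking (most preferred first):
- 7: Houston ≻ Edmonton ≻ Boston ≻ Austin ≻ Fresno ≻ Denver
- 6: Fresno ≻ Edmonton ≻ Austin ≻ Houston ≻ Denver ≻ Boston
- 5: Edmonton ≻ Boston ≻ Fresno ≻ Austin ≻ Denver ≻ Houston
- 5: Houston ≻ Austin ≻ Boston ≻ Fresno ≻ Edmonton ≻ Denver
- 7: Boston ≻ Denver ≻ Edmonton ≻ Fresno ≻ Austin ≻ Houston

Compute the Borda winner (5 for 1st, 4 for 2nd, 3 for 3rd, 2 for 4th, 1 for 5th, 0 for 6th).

Edmonton

Boston: 7×3 + 6×0 + 5×4 + 5×3 + 7×5 = 91
Denver: 7×0 + 6×1 + 5×1 + 5×0 + 7×4 = 39
Houston: 7×5 + 6×2 + 5×0 + 5×5 + 7×0 = 72
Edmonton: 7×4 + 6×4 + 5×5 + 5×1 + 7×3 = 103
Austin: 7×2 + 6×3 + 5×2 + 5×4 + 7×1 = 69
Fresno: 7×1 + 6×5 + 5×3 + 5×2 + 7×2 = 76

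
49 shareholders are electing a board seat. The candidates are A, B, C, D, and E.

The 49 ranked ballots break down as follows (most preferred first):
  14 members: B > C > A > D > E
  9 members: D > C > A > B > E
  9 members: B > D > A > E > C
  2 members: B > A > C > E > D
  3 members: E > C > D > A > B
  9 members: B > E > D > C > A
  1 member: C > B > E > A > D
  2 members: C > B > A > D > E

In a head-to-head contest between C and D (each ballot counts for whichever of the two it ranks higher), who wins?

C is ranked above D on 22 ballots; D above C on 27.

D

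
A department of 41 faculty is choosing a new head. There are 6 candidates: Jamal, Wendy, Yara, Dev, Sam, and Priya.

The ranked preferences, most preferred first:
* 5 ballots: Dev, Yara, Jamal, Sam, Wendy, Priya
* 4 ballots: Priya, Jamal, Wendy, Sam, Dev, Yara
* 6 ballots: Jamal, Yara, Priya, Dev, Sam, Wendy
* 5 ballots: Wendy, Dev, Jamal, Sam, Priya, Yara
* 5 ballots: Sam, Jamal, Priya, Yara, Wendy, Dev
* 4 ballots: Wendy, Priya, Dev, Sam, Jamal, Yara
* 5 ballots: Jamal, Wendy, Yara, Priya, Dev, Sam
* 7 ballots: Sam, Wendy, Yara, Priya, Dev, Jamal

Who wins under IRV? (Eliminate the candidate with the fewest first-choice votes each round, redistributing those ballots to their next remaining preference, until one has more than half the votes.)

Jamal

Round 1: Jamal 11, Wendy 9, Yara 0, Dev 5, Sam 12, Priya 4. Yara eliminated.
Round 2: Jamal 11, Wendy 9, Dev 5, Sam 12, Priya 4. Priya eliminated.
Round 3: Jamal 15, Wendy 9, Dev 5, Sam 12. Dev eliminated.
Round 4: Jamal 20, Wendy 9, Sam 12. Wendy eliminated.
Round 5: Jamal 25, Sam 16. Jamal has a majority (≥21).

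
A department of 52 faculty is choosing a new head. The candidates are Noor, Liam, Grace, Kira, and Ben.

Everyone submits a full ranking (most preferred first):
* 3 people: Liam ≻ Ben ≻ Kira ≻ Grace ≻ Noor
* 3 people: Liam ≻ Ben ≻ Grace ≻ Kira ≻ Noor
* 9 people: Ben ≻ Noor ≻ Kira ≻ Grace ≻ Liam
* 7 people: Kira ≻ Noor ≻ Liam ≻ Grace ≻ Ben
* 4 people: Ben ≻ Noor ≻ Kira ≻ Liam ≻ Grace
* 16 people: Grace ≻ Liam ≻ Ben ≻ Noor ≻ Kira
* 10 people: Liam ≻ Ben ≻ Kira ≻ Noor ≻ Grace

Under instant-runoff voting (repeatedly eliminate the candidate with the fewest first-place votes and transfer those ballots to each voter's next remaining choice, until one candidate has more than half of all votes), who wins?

Liam

Round 1: Noor 0, Liam 16, Grace 16, Kira 7, Ben 13. Noor eliminated.
Round 2: Liam 16, Grace 16, Kira 7, Ben 13. Kira eliminated.
Round 3: Liam 23, Grace 16, Ben 13. Ben eliminated.
Round 4: Liam 27, Grace 25. Liam has a majority (≥27).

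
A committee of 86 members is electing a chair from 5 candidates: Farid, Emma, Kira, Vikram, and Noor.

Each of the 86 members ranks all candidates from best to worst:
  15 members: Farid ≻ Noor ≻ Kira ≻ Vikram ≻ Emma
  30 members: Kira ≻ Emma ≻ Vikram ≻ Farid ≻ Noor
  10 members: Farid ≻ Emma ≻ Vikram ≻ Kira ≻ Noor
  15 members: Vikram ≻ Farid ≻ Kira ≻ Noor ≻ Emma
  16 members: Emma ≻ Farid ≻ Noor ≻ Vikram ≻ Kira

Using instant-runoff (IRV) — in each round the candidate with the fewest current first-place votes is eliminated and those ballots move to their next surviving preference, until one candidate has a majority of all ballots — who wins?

Round 1: Farid 25, Emma 16, Kira 30, Vikram 15, Noor 0. Noor eliminated.
Round 2: Farid 25, Emma 16, Kira 30, Vikram 15. Vikram eliminated.
Round 3: Farid 40, Emma 16, Kira 30. Emma eliminated.
Round 4: Farid 56, Kira 30. Farid has a majority (≥44).

Farid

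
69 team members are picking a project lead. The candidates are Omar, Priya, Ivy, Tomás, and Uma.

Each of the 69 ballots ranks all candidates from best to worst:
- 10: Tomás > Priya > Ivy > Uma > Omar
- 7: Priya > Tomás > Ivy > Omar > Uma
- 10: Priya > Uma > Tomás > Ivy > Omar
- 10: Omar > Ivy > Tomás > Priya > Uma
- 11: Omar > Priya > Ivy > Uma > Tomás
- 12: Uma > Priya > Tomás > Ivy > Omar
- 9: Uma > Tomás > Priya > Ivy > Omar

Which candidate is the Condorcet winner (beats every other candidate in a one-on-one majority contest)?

Priya

Priya vs Omar: 48–21
Priya vs Ivy: 59–10
Priya vs Tomás: 40–29
Priya vs Uma: 48–21
Priya beats every other candidate.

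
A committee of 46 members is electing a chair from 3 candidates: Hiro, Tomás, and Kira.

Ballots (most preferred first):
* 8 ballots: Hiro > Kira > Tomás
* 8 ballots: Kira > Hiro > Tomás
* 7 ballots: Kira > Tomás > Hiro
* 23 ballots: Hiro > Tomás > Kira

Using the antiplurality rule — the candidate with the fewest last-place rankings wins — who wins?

Hiro

Last-place votes: Hiro 7, Tomás 16, Kira 23.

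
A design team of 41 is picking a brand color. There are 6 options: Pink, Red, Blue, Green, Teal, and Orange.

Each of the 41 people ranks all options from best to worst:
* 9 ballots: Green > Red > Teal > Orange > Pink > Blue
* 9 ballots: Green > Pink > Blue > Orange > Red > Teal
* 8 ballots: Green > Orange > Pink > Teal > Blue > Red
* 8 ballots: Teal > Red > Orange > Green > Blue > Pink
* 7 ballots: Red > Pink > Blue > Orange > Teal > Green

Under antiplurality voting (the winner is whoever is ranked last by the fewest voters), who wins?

Last-place votes: Pink 8, Red 8, Blue 9, Green 7, Teal 9, Orange 0.

Orange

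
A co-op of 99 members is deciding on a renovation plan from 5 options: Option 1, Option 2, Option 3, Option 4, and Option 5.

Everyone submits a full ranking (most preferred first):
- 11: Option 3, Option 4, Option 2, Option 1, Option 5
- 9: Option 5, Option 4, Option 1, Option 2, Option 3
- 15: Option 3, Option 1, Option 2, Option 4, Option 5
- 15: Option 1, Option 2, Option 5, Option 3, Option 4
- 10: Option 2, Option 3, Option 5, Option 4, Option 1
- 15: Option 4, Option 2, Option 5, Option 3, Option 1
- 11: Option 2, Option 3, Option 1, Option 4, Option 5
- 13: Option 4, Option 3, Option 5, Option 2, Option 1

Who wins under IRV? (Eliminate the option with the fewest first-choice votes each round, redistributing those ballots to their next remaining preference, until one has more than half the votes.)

Round 1: Option 1 15, Option 2 21, Option 3 26, Option 4 28, Option 5 9. Option 5 eliminated.
Round 2: Option 1 15, Option 2 21, Option 3 26, Option 4 37. Option 1 eliminated.
Round 3: Option 2 36, Option 3 26, Option 4 37. Option 3 eliminated.
Round 4: Option 2 51, Option 4 48. Option 2 has a majority (≥50).

Option 2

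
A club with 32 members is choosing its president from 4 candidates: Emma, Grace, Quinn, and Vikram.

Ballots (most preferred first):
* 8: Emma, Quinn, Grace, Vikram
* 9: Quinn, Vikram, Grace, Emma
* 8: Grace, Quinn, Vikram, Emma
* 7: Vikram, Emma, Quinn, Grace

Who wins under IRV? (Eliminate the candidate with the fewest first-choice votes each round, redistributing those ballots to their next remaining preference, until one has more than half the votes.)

Quinn

Round 1: Emma 8, Grace 8, Quinn 9, Vikram 7. Vikram eliminated.
Round 2: Emma 15, Grace 8, Quinn 9. Grace eliminated.
Round 3: Emma 15, Quinn 17. Quinn has a majority (≥17).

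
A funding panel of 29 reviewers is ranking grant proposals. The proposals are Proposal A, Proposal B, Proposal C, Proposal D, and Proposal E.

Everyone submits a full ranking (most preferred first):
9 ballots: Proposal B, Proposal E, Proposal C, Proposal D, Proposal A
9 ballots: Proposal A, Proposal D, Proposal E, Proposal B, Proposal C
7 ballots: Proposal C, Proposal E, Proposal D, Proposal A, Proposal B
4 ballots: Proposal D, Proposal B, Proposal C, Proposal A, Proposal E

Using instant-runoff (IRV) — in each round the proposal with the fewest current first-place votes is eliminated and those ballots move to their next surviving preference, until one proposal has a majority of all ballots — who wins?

Round 1: Proposal A 9, Proposal B 9, Proposal C 7, Proposal D 4, Proposal E 0. Proposal E eliminated.
Round 2: Proposal A 9, Proposal B 9, Proposal C 7, Proposal D 4. Proposal D eliminated.
Round 3: Proposal A 9, Proposal B 13, Proposal C 7. Proposal C eliminated.
Round 4: Proposal A 16, Proposal B 13. Proposal A has a majority (≥15).

Proposal A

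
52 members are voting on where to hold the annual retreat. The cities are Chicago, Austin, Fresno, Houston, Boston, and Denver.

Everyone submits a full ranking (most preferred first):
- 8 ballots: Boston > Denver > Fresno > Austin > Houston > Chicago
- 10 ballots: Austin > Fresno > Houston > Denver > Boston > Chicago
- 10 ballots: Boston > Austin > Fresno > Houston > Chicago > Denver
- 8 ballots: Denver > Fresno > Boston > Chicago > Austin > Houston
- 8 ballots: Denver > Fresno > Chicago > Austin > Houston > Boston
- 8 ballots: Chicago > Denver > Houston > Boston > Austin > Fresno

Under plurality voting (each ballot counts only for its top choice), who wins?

Boston

First-place votes: Chicago 8, Austin 10, Fresno 0, Houston 0, Boston 18, Denver 16.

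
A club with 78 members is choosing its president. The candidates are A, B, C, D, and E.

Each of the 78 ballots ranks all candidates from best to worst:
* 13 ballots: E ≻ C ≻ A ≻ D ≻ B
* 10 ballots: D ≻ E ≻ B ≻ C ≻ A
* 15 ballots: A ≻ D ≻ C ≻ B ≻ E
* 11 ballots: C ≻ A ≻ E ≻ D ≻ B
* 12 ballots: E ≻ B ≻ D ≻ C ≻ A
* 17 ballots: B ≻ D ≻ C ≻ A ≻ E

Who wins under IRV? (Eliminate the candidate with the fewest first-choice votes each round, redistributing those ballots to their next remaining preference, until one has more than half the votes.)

A

Round 1: A 15, B 17, C 11, D 10, E 25. D eliminated.
Round 2: A 15, B 17, C 11, E 35. C eliminated.
Round 3: A 26, B 17, E 35. B eliminated.
Round 4: A 43, E 35. A has a majority (≥40).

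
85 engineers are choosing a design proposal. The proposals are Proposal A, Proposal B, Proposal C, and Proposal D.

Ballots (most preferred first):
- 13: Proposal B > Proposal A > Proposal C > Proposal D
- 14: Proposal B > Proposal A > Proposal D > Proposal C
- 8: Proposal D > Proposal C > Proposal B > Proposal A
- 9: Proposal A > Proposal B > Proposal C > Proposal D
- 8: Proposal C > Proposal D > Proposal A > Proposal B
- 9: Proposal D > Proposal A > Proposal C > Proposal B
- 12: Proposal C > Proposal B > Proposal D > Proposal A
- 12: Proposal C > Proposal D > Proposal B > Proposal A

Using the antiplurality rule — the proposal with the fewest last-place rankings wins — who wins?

Last-place votes: Proposal A 32, Proposal B 17, Proposal C 14, Proposal D 22.

Proposal C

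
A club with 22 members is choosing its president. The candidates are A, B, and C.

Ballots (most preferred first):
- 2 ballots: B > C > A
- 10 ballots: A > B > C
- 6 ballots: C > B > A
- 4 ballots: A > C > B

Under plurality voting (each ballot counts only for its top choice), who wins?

First-place votes: A 14, B 2, C 6.

A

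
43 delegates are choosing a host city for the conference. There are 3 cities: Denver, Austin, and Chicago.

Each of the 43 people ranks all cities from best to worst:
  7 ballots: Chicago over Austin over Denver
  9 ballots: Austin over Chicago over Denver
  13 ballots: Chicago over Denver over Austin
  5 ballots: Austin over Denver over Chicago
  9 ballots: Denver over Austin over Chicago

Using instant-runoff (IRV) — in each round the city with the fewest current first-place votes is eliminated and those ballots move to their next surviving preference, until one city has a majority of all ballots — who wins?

Austin

Round 1: Denver 9, Austin 14, Chicago 20. Denver eliminated.
Round 2: Austin 23, Chicago 20. Austin has a majority (≥22).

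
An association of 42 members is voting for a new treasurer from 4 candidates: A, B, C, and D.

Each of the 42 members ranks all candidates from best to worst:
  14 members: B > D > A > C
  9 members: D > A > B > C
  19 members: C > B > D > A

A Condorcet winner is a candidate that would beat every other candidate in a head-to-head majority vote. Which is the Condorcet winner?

B vs A: 33–9
B vs C: 23–19
B vs D: 33–9
B beats every other candidate.

B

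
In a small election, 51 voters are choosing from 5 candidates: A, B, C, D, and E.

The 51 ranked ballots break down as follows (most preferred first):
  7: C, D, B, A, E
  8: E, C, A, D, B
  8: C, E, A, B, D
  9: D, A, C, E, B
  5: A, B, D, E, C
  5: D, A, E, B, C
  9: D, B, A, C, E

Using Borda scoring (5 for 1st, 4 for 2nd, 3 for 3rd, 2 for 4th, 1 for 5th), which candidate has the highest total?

D

A: 7×2 + 8×3 + 8×3 + 9×4 + 5×5 + 5×4 + 9×3 = 170
B: 7×3 + 8×1 + 8×2 + 9×1 + 5×4 + 5×2 + 9×4 = 120
C: 7×5 + 8×4 + 8×5 + 9×3 + 5×1 + 5×1 + 9×2 = 162
D: 7×4 + 8×2 + 8×1 + 9×5 + 5×3 + 5×5 + 9×5 = 182
E: 7×1 + 8×5 + 8×4 + 9×2 + 5×2 + 5×3 + 9×1 = 131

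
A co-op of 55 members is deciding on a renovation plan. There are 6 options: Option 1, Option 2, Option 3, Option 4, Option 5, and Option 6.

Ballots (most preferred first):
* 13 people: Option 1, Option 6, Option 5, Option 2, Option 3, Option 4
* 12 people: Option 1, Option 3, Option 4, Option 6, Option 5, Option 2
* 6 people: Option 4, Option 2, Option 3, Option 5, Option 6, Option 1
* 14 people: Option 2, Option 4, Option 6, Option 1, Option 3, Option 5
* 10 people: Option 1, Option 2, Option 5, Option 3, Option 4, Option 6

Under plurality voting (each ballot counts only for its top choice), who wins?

First-place votes: Option 1 35, Option 2 14, Option 3 0, Option 4 6, Option 5 0, Option 6 0.

Option 1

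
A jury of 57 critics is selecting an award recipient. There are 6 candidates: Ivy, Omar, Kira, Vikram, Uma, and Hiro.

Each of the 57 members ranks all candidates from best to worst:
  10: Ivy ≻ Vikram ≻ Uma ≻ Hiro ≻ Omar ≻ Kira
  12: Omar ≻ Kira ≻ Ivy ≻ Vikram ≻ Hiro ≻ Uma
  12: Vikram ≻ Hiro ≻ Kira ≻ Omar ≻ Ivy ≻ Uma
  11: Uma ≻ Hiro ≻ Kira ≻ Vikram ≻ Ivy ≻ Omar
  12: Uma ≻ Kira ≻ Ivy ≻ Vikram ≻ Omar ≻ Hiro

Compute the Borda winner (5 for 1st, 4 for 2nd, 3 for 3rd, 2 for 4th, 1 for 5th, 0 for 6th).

Vikram

Ivy: 10×5 + 12×3 + 12×1 + 11×1 + 12×3 = 145
Omar: 10×1 + 12×5 + 12×2 + 11×0 + 12×1 = 106
Kira: 10×0 + 12×4 + 12×3 + 11×3 + 12×4 = 165
Vikram: 10×4 + 12×2 + 12×5 + 11×2 + 12×2 = 170
Uma: 10×3 + 12×0 + 12×0 + 11×5 + 12×5 = 145
Hiro: 10×2 + 12×1 + 12×4 + 11×4 + 12×0 = 124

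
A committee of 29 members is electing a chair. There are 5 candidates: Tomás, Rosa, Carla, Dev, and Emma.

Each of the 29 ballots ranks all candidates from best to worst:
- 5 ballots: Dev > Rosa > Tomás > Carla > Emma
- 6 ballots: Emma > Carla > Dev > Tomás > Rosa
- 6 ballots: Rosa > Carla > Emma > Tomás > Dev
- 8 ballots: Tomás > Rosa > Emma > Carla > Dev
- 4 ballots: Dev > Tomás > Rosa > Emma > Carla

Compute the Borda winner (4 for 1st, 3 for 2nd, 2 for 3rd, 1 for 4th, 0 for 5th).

Rosa

Tomás: 5×2 + 6×1 + 6×1 + 8×4 + 4×3 = 66
Rosa: 5×3 + 6×0 + 6×4 + 8×3 + 4×2 = 71
Carla: 5×1 + 6×3 + 6×3 + 8×1 + 4×0 = 49
Dev: 5×4 + 6×2 + 6×0 + 8×0 + 4×4 = 48
Emma: 5×0 + 6×4 + 6×2 + 8×2 + 4×1 = 56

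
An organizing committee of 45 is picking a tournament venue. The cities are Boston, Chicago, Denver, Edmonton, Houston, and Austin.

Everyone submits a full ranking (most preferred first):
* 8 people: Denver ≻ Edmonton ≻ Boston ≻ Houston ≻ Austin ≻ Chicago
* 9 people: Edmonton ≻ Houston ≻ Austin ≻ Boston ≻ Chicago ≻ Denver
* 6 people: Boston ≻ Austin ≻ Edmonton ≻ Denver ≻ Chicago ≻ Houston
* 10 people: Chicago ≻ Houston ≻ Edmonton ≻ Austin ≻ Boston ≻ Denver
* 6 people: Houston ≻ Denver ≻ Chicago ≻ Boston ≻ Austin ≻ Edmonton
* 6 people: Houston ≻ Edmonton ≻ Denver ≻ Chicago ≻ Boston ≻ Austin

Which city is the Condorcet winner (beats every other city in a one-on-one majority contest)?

Edmonton

Edmonton vs Boston: 33–12
Edmonton vs Chicago: 29–16
Edmonton vs Denver: 31–14
Edmonton vs Houston: 23–22
Edmonton vs Austin: 33–12
Edmonton beats every other city.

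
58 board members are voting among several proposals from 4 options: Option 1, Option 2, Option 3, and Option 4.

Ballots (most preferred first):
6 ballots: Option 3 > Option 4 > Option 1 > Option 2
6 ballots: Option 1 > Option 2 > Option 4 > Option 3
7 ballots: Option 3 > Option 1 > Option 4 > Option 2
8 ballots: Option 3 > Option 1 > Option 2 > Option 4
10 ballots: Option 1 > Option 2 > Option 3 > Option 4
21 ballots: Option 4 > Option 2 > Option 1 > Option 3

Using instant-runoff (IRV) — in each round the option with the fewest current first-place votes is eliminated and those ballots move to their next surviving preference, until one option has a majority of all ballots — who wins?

Option 3

Round 1: Option 1 16, Option 2 0, Option 3 21, Option 4 21. Option 2 eliminated.
Round 2: Option 1 16, Option 3 21, Option 4 21. Option 1 eliminated.
Round 3: Option 3 31, Option 4 27. Option 3 has a majority (≥30).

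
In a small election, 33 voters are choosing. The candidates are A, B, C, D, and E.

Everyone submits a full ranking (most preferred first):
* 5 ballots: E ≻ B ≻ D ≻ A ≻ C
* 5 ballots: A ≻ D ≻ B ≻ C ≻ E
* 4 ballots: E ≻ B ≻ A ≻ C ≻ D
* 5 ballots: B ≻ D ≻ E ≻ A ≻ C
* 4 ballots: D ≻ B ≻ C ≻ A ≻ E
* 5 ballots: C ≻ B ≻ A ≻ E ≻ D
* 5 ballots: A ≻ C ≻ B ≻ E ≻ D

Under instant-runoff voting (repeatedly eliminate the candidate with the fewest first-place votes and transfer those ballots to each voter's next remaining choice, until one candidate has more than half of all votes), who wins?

B

Round 1: A 10, B 5, C 5, D 4, E 9. D eliminated.
Round 2: A 10, B 9, C 5, E 9. C eliminated.
Round 3: A 10, B 14, E 9. E eliminated.
Round 4: A 10, B 23. B has a majority (≥17).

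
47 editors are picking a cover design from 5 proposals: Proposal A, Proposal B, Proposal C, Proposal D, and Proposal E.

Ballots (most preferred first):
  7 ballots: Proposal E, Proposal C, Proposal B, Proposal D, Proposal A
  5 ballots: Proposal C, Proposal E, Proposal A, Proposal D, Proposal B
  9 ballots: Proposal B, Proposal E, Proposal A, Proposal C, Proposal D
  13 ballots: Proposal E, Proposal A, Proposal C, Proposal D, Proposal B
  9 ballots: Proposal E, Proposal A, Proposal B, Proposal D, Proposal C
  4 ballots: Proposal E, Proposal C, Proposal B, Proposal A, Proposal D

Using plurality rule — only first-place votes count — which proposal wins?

First-place votes: Proposal A 0, Proposal B 9, Proposal C 5, Proposal D 0, Proposal E 33.

Proposal E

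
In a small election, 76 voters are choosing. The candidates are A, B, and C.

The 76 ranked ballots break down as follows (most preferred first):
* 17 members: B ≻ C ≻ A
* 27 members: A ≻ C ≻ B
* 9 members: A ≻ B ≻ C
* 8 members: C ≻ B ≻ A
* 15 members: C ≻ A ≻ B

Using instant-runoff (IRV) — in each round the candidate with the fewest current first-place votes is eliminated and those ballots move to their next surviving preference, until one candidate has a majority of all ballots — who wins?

Round 1: A 36, B 17, C 23. B eliminated.
Round 2: A 36, C 40. C has a majority (≥39).

C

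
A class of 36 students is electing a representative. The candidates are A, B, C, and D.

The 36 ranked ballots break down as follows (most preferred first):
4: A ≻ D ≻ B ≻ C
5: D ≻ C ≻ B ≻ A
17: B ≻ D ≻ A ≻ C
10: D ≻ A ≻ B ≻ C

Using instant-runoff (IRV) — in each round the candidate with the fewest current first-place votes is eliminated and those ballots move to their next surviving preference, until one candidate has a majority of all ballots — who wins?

D

Round 1: A 4, B 17, C 0, D 15. C eliminated.
Round 2: A 4, B 17, D 15. A eliminated.
Round 3: B 17, D 19. D has a majority (≥19).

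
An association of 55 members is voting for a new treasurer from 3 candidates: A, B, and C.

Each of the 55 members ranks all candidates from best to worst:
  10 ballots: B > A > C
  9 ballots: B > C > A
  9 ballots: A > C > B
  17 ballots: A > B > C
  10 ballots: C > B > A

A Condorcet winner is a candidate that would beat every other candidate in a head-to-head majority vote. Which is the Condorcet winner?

B

B vs A: 29–26
B vs C: 36–19
B beats every other candidate.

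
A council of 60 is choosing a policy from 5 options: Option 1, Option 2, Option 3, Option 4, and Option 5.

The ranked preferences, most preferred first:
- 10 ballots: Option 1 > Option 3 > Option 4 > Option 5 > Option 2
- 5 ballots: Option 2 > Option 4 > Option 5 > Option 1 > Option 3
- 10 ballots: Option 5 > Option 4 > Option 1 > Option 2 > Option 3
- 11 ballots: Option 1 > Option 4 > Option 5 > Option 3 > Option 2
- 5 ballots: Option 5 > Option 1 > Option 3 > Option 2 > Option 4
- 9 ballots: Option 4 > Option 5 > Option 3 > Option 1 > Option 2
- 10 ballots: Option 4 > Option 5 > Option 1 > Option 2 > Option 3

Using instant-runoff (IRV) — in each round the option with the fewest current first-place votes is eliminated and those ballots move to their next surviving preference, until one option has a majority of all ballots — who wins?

Round 1: Option 1 21, Option 2 5, Option 3 0, Option 4 19, Option 5 15. Option 3 eliminated.
Round 2: Option 1 21, Option 2 5, Option 4 19, Option 5 15. Option 2 eliminated.
Round 3: Option 1 21, Option 4 24, Option 5 15. Option 5 eliminated.
Round 4: Option 1 26, Option 4 34. Option 4 has a majority (≥31).

Option 4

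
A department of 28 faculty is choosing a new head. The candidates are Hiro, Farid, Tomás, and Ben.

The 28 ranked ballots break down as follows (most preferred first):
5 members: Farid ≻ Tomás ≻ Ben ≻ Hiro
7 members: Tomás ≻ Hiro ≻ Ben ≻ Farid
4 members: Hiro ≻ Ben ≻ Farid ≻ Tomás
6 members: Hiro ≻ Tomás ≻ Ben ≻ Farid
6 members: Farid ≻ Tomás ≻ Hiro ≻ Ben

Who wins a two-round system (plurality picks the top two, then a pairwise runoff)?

Hiro

Round 1 first-place votes: Hiro 10, Farid 11, Tomás 7, Ben 0. Farid and Hiro advance.
Runoff: Farid is ranked above Hiro on 11 ballots, Hiro above Farid on 17.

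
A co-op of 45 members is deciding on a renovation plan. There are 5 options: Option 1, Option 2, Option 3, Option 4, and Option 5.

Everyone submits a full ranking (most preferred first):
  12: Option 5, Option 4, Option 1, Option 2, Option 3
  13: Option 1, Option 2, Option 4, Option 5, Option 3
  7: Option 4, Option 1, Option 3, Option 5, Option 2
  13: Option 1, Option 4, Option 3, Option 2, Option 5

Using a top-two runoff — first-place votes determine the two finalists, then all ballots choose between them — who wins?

Round 1 first-place votes: Option 1 26, Option 2 0, Option 3 0, Option 4 7, Option 5 12. Option 1 and Option 5 advance.
Runoff: Option 1 is ranked above Option 5 on 33 ballots, Option 5 above Option 1 on 12.

Option 1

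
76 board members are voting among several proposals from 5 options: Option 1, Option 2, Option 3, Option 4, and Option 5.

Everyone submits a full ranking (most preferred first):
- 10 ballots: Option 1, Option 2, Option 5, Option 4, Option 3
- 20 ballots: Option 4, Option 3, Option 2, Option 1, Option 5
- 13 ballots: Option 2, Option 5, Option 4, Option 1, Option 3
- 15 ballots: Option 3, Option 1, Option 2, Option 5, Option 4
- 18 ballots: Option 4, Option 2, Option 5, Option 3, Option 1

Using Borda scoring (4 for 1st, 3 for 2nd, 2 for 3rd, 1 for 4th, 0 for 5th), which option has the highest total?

Option 1: 10×4 + 20×1 + 13×1 + 15×3 + 18×0 = 118
Option 2: 10×3 + 20×2 + 13×4 + 15×2 + 18×3 = 206
Option 3: 10×0 + 20×3 + 13×0 + 15×4 + 18×1 = 138
Option 4: 10×1 + 20×4 + 13×2 + 15×0 + 18×4 = 188
Option 5: 10×2 + 20×0 + 13×3 + 15×1 + 18×2 = 110

Option 2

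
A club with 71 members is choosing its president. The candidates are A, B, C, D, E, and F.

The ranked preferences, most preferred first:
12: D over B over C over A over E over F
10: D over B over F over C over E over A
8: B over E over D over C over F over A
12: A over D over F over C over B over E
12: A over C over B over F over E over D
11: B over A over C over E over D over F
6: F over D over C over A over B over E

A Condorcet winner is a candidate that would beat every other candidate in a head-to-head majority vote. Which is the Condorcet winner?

D

D vs A: 36–35
D vs B: 40–31
D vs C: 48–23
D vs E: 40–31
D vs F: 53–18
D beats every other candidate.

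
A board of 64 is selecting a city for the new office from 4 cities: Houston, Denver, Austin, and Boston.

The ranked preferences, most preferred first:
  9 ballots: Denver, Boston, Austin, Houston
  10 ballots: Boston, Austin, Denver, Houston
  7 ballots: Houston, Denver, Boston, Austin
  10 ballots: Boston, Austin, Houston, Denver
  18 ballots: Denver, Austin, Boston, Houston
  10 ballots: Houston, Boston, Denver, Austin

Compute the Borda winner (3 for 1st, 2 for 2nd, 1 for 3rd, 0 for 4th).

Boston

Houston: 9×0 + 10×0 + 7×3 + 10×1 + 18×0 + 10×3 = 61
Denver: 9×3 + 10×1 + 7×2 + 10×0 + 18×3 + 10×1 = 115
Austin: 9×1 + 10×2 + 7×0 + 10×2 + 18×2 + 10×0 = 85
Boston: 9×2 + 10×3 + 7×1 + 10×3 + 18×1 + 10×2 = 123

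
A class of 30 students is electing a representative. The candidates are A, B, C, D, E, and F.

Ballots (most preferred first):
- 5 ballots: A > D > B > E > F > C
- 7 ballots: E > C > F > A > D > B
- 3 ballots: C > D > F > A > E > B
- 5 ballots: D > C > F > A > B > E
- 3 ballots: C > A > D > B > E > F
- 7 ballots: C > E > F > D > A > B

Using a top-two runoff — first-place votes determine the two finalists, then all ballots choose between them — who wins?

C

Round 1 first-place votes: A 5, B 0, C 13, D 5, E 7, F 0. C and E advance.
Runoff: C is ranked above E on 18 ballots, E above C on 12.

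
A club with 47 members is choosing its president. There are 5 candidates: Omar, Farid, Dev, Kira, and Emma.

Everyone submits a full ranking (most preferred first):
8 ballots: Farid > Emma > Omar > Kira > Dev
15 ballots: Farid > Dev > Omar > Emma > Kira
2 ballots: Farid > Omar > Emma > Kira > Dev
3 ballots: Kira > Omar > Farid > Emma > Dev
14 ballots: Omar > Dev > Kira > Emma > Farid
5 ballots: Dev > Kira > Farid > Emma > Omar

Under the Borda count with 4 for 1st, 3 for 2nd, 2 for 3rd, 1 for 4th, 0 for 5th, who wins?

Omar

Omar: 8×2 + 15×2 + 2×3 + 3×3 + 14×4 + 5×0 = 117
Farid: 8×4 + 15×4 + 2×4 + 3×2 + 14×0 + 5×2 = 116
Dev: 8×0 + 15×3 + 2×0 + 3×0 + 14×3 + 5×4 = 107
Kira: 8×1 + 15×0 + 2×1 + 3×4 + 14×2 + 5×3 = 65
Emma: 8×3 + 15×1 + 2×2 + 3×1 + 14×1 + 5×1 = 65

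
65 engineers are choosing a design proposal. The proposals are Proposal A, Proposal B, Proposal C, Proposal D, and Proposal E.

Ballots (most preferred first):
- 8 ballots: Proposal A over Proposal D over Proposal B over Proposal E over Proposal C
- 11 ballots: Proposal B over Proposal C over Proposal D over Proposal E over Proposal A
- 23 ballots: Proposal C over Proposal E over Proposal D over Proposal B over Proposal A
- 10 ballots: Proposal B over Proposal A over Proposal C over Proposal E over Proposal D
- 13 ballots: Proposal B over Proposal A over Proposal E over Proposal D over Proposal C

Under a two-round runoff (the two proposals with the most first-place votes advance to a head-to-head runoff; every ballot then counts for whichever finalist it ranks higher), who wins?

Round 1 first-place votes: Proposal A 8, Proposal B 34, Proposal C 23, Proposal D 0, Proposal E 0. Proposal B and Proposal C advance.
Runoff: Proposal B is ranked above Proposal C on 42 ballots, Proposal C above Proposal B on 23.

Proposal B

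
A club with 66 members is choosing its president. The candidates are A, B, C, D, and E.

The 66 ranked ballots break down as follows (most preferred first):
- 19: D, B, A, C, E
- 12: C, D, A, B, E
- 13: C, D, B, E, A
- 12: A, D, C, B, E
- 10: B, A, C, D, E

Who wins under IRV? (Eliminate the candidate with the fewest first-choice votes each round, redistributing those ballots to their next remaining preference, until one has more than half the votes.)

Round 1: A 12, B 10, C 25, D 19, E 0. E eliminated.
Round 2: A 12, B 10, C 25, D 19. B eliminated.
Round 3: A 22, C 25, D 19. D eliminated.
Round 4: A 41, C 25. A has a majority (≥34).

A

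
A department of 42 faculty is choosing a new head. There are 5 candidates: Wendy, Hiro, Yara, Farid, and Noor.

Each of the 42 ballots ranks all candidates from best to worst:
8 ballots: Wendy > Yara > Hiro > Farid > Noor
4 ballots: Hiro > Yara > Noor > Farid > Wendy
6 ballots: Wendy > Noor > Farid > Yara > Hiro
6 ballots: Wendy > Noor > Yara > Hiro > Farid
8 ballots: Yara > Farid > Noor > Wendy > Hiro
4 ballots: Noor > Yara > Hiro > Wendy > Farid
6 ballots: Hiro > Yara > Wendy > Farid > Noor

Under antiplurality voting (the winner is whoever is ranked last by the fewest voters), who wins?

Yara

Last-place votes: Wendy 4, Hiro 14, Yara 0, Farid 10, Noor 14.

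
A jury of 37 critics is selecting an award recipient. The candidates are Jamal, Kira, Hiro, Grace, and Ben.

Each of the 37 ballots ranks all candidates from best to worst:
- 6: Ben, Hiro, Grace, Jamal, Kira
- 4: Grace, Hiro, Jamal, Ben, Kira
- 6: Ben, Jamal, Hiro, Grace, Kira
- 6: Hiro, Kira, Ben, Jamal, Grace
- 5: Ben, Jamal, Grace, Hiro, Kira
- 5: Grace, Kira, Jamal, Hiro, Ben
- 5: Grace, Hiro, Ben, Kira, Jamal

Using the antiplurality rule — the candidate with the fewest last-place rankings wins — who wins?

Hiro

Last-place votes: Jamal 5, Kira 21, Hiro 0, Grace 6, Ben 5.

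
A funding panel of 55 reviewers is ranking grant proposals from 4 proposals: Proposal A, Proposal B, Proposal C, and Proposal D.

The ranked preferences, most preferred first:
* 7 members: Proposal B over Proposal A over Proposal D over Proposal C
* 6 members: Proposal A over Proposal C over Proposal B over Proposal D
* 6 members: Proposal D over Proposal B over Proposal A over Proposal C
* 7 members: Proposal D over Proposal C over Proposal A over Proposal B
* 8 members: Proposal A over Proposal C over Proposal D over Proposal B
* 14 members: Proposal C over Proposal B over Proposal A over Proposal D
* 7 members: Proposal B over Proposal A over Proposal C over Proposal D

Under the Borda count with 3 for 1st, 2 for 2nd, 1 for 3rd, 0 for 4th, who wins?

Proposal A

Proposal A: 7×2 + 6×3 + 6×1 + 7×1 + 8×3 + 14×1 + 7×2 = 97
Proposal B: 7×3 + 6×1 + 6×2 + 7×0 + 8×0 + 14×2 + 7×3 = 88
Proposal C: 7×0 + 6×2 + 6×0 + 7×2 + 8×2 + 14×3 + 7×1 = 91
Proposal D: 7×1 + 6×0 + 6×3 + 7×3 + 8×1 + 14×0 + 7×0 = 54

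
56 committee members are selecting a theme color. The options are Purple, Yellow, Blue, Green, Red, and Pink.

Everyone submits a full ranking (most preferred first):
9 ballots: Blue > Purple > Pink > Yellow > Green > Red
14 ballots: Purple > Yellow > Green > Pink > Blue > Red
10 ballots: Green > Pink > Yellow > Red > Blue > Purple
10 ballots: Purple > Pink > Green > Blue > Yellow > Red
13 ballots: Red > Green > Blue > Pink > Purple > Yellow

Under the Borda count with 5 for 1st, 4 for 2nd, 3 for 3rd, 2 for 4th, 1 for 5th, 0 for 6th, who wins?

Purple: 9×4 + 14×5 + 10×0 + 10×5 + 13×1 = 169
Yellow: 9×2 + 14×4 + 10×3 + 10×1 + 13×0 = 114
Blue: 9×5 + 14×1 + 10×1 + 10×2 + 13×3 = 128
Green: 9×1 + 14×3 + 10×5 + 10×3 + 13×4 = 183
Red: 9×0 + 14×0 + 10×2 + 10×0 + 13×5 = 85
Pink: 9×3 + 14×2 + 10×4 + 10×4 + 13×2 = 161

Green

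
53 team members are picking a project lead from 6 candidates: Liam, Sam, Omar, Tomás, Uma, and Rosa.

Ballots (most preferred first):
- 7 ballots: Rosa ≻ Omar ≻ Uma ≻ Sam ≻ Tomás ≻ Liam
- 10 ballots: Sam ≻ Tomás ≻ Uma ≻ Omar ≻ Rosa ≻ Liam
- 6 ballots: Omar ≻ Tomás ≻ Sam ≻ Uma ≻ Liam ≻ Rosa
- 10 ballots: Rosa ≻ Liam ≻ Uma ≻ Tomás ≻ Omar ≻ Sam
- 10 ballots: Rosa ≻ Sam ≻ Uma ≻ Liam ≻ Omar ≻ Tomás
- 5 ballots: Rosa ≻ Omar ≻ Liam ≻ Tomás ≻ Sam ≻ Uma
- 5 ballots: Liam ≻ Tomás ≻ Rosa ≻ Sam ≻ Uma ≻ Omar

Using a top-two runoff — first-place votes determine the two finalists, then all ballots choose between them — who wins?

Round 1 first-place votes: Liam 5, Sam 10, Omar 6, Tomás 0, Uma 0, Rosa 32. Rosa and Sam advance.
Runoff: Rosa is ranked above Sam on 37 ballots, Sam above Rosa on 16.

Rosa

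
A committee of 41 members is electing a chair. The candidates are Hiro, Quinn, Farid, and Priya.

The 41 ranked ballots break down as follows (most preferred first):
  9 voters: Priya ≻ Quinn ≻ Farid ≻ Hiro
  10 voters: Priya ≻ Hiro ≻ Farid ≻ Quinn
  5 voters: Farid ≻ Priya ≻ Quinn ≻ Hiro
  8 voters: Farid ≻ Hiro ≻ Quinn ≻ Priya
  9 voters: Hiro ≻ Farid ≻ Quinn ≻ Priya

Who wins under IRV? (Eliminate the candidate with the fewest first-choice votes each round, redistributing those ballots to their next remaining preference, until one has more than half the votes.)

Round 1: Hiro 9, Quinn 0, Farid 13, Priya 19. Quinn eliminated.
Round 2: Hiro 9, Farid 13, Priya 19. Hiro eliminated.
Round 3: Farid 22, Priya 19. Farid has a majority (≥21).

Farid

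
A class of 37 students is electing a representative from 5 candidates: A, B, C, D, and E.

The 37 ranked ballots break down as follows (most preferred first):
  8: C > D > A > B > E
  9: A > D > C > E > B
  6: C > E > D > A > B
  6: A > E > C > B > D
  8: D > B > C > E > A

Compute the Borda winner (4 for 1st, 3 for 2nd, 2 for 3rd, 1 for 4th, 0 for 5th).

A: 8×2 + 9×4 + 6×1 + 6×4 + 8×0 = 82
B: 8×1 + 9×0 + 6×0 + 6×1 + 8×3 = 38
C: 8×4 + 9×2 + 6×4 + 6×2 + 8×2 = 102
D: 8×3 + 9×3 + 6×2 + 6×0 + 8×4 = 95
E: 8×0 + 9×1 + 6×3 + 6×3 + 8×1 = 53

C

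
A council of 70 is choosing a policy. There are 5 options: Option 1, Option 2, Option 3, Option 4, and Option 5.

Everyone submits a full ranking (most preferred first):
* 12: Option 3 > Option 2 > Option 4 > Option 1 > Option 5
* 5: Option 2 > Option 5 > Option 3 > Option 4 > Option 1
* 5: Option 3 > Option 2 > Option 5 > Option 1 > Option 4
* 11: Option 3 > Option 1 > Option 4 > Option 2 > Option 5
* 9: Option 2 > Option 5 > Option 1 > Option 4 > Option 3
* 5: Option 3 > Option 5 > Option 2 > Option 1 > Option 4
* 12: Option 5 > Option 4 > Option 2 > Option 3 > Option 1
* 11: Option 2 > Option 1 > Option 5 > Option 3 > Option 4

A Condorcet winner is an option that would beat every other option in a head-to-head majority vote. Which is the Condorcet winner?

Option 2 vs Option 1: 59–11
Option 2 vs Option 3: 37–33
Option 2 vs Option 4: 47–23
Option 2 vs Option 5: 53–17
Option 2 beats every other option.

Option 2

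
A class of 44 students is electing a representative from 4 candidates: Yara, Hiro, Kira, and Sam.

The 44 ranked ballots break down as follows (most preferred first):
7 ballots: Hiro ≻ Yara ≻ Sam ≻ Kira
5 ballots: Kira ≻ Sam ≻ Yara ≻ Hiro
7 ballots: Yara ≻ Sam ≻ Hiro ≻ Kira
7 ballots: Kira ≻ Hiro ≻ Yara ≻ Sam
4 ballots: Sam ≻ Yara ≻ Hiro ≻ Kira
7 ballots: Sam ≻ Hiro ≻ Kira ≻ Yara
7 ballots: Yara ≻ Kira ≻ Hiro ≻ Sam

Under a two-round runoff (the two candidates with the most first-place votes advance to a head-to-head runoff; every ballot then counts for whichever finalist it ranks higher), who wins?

Yara

Round 1 first-place votes: Yara 14, Hiro 7, Kira 12, Sam 11. Yara and Kira advance.
Runoff: Yara is ranked above Kira on 25 ballots, Kira above Yara on 19.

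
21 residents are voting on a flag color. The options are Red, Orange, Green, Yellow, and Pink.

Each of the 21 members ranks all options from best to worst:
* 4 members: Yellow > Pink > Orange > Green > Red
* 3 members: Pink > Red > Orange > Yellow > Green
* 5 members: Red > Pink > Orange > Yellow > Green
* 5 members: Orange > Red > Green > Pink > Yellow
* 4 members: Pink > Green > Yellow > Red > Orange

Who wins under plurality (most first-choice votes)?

First-place votes: Red 5, Orange 5, Green 0, Yellow 4, Pink 7.

Pink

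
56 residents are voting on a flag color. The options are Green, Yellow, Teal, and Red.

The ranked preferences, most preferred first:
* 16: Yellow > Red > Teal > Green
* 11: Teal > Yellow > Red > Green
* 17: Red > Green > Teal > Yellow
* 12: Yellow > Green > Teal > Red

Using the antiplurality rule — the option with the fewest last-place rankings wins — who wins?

Last-place votes: Green 27, Yellow 17, Teal 0, Red 12.

Teal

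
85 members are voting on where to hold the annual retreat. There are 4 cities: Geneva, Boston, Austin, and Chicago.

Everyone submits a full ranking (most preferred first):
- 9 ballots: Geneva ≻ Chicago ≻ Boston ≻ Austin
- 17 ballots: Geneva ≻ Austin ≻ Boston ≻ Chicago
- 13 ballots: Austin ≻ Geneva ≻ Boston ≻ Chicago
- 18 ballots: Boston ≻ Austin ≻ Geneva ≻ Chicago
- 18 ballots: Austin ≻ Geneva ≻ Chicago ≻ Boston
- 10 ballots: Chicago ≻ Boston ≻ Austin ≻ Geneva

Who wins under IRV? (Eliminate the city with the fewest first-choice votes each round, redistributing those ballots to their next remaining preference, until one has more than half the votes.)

Austin

Round 1: Geneva 26, Boston 18, Austin 31, Chicago 10. Chicago eliminated.
Round 2: Geneva 26, Boston 28, Austin 31. Geneva eliminated.
Round 3: Boston 37, Austin 48. Austin has a majority (≥43).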